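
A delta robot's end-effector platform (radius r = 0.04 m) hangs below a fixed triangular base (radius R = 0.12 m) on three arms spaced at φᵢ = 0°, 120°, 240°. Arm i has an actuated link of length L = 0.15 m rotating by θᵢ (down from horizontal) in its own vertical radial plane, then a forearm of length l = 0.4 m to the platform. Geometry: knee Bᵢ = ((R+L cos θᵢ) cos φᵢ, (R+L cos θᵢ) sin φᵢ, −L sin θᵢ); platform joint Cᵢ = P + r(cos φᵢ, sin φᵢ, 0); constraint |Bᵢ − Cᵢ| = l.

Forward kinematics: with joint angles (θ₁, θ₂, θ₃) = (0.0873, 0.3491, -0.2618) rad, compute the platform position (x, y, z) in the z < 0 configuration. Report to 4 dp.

(-0.0047, -0.0774, -0.3281)

φ1=0.0°: virtual centre (0.2294, 0.0000, -0.0131), radius l
φ2=120.0°: virtual centre (-0.1105, 0.1914, -0.0513), radius l
arm 3 at φ=240.0°: ρ3 = 0.2249;  S3 = (-0.1124, -0.1948, 0.0388)
|S₂|²−|S₁|² = -0.0014;  |S₃|²−|S₁|² = -0.0007
plane₁₂: -0.6798x+0.3827y+-0.0765z = -0.0014
Cramer: x(z) = 0.0015+0.0189z;  y(z) = -0.0008+0.2333z
sphere 1 gives Az²+Bz+C=0 with A=1.0548, B=0.0172, C=-0.1079;  B²−4AC=0.4555;  roots -0.3281, 0.3118;  negative root z = -0.3281
x = -0.0047, y = -0.0774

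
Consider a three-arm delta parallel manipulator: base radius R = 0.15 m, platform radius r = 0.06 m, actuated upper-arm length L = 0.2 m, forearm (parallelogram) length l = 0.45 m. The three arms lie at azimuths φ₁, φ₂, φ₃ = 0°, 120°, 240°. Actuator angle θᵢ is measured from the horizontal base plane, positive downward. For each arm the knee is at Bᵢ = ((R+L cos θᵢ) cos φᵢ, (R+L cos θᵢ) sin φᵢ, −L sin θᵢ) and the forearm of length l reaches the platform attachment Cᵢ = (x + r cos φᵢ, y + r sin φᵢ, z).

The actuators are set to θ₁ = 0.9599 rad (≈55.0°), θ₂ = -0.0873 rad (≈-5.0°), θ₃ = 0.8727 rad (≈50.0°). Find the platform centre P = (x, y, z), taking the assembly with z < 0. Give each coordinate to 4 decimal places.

(-0.1205, 0.1695, -0.4246)

S1 = (0.2047·cos0.0°, 0.2047·sin0.0°, -0.1638) = (0.2047, 0.0000, -0.1638)
φ2=120.0°: virtual centre (-0.1446, 0.2505, 0.0174), radius l
φ3=240.0°: virtual centre (-0.1093, -0.1893, -0.1532), radius l
eliminate P² terms by subtracting sphere 1 from 2 and 3
[-0.6987 0.5010 0.3625]·P = 0.0152;  [-0.6280 -0.3785 0.0212]·P = 0.0025
det = 0.5791;  x = -0.0121+0.2553z,  y = 0.0135+-0.3675z
into |P−S₁|² = l²: 1.2003z² + 0.2070z + -0.1285 = 0;  Δ = 0.6596;  z = -0.4246 or 0.2521 → z<0 root = -0.4246
x = -0.1205, y = 0.1695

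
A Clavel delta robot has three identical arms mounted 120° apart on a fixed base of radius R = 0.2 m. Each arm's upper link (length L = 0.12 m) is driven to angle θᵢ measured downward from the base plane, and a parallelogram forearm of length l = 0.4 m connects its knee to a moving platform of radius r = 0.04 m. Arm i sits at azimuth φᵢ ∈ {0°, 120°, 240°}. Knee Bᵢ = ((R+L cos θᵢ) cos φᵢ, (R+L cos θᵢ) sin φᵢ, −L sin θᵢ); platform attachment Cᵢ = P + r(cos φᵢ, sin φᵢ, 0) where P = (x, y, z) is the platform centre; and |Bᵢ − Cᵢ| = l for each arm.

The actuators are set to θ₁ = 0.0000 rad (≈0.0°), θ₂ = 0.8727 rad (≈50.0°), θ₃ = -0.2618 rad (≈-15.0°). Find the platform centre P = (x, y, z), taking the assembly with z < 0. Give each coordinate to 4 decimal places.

arm 1 at φ=0.0°: ρ1 = 0.2800;  S1 = (0.2800, 0.0000, 0.0000)
arm 2 at φ=120.0°: ρ2 = 0.2371;  S2 = (-0.1186, 0.2054, -0.0919)
φ3=240.0°: virtual centre (-0.1380, -0.2389, 0.0311), radius l
subtract pairs → two planes through P
plane₁₂: -0.7971x+0.4107y+-0.1839z = -0.0137
det = 0.7243;  x = 0.0098+-0.0861z,  y = -0.0144+0.2806z
quadratic in z: (1.0861)z²+(0.0384)z+(-0.0868)=0, √Δ=0.6152 → z ∈ {-0.3009, 0.2655}; z = -0.3009 (taking z<0)
x = 0.0357, y = -0.0988

(0.0357, -0.0988, -0.3009)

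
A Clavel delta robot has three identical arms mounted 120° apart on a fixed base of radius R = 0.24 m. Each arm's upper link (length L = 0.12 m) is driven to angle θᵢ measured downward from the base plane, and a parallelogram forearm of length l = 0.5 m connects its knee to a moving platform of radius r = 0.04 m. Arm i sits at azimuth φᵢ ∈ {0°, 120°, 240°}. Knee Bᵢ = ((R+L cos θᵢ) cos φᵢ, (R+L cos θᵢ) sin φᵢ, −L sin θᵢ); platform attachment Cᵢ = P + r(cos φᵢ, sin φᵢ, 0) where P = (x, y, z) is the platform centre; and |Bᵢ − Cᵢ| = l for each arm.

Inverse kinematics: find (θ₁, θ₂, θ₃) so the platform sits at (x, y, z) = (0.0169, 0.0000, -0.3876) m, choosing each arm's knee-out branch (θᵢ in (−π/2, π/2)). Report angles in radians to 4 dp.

θ₁ = -0.0868, θ₂ = 0.0876, θ₃ = 0.0876

φ1=0.0° → target in arm frame (0.0169, 0.0000)
  e−x'=0.1831;  (l²−L²−(e−x')²−y'²−z²)/2L = 0.2160
  γ=atan2(-0.3876,0.1831)=-1.1295;  ψ=arccos(0.5039)=1.0427;  θ1=γ+ψ≈-0.0868
φ2=120.0° → target in arm frame (-0.0084, -0.0146)
  A cos θ + B sin θ = C:  0.2084·cos θ + -0.3876·sin θ = 0.1738
  θ2 = atan2(B,A) + arccos(C/0.4401) = 0.0876
arm 3 (φ=240.0°): x'=-0.0085, y'=0.0146
  e−x'=0.2084;  (l²−L²−(e−x')²−y'²−z²)/2L = 0.1738
  √(A²+B²)=0.4401;  θ3 = -1.0774+1.1649 ≈ 0.0876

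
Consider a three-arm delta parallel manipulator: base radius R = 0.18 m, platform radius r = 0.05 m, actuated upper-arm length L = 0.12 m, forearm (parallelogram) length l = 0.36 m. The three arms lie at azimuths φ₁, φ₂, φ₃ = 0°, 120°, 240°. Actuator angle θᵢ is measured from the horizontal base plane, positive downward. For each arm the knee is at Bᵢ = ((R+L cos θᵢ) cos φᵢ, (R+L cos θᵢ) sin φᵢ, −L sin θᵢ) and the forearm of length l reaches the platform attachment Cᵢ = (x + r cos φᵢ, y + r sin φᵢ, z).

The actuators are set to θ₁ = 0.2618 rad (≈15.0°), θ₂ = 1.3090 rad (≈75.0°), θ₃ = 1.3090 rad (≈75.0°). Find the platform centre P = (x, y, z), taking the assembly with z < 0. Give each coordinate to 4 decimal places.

arm 1 at φ=0.0°: (R−r)+L cos θ1 = 0.2459;  S1 = (0.2459, 0.0000, -0.0311)
S2 = (0.1611·cos120.0°, 0.1611·sin120.0°, -0.1159) = (-0.0805, 0.1395, -0.1159)
arm 3 at φ=240.0°: (R−r)+L cos θ3 = 0.1611;  S3 = (-0.0805, -0.1395, -0.1159)
|S₂|²−|S₁|² = -0.0221;  |S₃|²−|S₁|² = -0.0221
[-0.6529 0.2790 -0.1697]·P = -0.0221;  [-0.6529 -0.2790 -0.1697]·P = -0.0221
det = 0.3643;  x = 0.0338+-0.2599z,  y = 0.0000+0.0000z
quadratic in z: (1.0676)z²+(0.1724)z+(-0.0836)=0, √Δ=0.6220 → z ∈ {-0.3721, 0.2106}; z = -0.3721 (taking z<0)
x = 0.1305, y = 0.0000

(0.1305, 0.0000, -0.3721)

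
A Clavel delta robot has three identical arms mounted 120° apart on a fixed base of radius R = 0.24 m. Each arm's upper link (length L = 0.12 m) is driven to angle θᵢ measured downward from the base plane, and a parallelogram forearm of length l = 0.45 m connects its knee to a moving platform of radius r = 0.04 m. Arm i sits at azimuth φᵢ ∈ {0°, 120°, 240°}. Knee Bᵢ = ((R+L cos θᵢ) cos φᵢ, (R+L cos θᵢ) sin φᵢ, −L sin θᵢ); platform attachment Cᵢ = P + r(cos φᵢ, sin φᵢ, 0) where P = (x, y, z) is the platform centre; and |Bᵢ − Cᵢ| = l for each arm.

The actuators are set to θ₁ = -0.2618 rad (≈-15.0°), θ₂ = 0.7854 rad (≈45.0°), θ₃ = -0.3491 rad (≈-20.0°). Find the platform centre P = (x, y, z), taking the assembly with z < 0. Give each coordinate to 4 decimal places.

arm 1 at φ=0.0°: (R−r)+L cos θ1 = 0.3159;  S1 = (0.3159, 0.0000, 0.0311)
S2 = (0.2849·cos120.0°, 0.2849·sin120.0°, -0.0849) = (-0.1424, 0.2467, -0.0849)
φ3=240.0°: virtual centre (-0.1564, -0.2709, 0.0410), radius l
subtract pairs → two planes through P
plane₁₂: -0.9167x+0.4934y+-0.2318z = -0.0124
det = 0.9626;  x = 0.0076+-0.1202z,  y = -0.0110+0.2465z
sphere 1 gives Az²+Bz+C=0 with A=1.0752, B=0.0066, C=-0.1064;  B²−4AC=0.4576;  roots -0.3176, 0.3115;  negative root z = -0.3176
x = 0.0458, y = -0.0893

(0.0458, -0.0893, -0.3176)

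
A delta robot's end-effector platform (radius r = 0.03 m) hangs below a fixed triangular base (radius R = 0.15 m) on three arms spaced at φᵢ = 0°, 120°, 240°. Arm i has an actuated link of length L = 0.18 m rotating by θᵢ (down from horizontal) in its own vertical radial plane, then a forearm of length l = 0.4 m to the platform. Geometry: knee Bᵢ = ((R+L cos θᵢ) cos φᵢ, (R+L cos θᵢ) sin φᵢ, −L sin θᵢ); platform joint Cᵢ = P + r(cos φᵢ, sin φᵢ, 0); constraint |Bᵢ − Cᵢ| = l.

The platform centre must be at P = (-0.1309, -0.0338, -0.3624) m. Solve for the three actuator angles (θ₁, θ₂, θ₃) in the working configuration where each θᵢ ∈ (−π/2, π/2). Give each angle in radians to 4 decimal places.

θ₁ = 1.0472, θ₂ = 0.4359, θ₃ = 0.1744

arm 1 (φ=0.0°): x'=-0.1309, y'=-0.0338
  A=0.2509, B=-0.3624, C=(l²−L²−A²−y'²−z²)/(2L)=-0.1884
  √(A²+B²)=0.4408;  θ1 = -0.9652+2.0125 ≈ 1.0472
φ2=120.0° → target in arm frame (0.0362, 0.1303)
  A=0.0838, B=-0.3624, C=(l²−L²−A²−y'²−z²)/(2L)=-0.0770
  θ2 = atan2(B,A) + arccos(C/0.3720) = 0.4359
φ3=240.0° → target in arm frame (0.0947, -0.0965)
  e−x'=0.0253;  (l²−L²−(e−x')²−y'²−z²)/2L = -0.0380
  γ=atan2(-0.3624,0.0253)=-1.5012;  ψ=arccos(-0.1046)=1.6756;  θ3=γ+ψ≈0.1744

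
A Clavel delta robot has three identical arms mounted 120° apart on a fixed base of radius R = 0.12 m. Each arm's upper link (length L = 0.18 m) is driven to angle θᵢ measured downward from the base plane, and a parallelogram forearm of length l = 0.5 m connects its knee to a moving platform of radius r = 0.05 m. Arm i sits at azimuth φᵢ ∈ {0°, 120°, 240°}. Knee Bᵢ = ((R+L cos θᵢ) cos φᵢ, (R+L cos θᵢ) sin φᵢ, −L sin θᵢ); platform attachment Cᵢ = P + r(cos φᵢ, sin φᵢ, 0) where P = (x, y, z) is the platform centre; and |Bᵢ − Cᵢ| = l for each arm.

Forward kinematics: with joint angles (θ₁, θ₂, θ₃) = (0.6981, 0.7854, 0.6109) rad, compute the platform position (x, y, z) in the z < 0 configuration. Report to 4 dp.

arm 1 at φ=0.0°: e+L cos θ1 = 0.2079;  S1 = (0.2079, 0.0000, -0.1157)
S2 = (0.1973·cos120.0°, 0.1973·sin120.0°, -0.1273) = (-0.0986, 0.1708, -0.1273)
arm 3 at φ=240.0°: e+L cos θ3 = 0.2174;  S3 = (-0.1087, -0.1883, -0.1032)
eliminate P² terms by subtracting sphere 1 from 2 and 3
plane₁₂: -0.6131x+0.3417y+-0.0232z = -0.0015
Cramer: x(z) = 0.0002-0.0005z;  y(z) = -0.0039+0.0669z
sphere 1 gives Az²+Bz+C=0 with A=1.0045, B=0.2311, C=-0.1935;  B²−4AC=0.8308;  roots -0.5687, 0.3387;  negative root z = -0.5687
x = 0.0005, y = -0.0420

(0.0005, -0.0420, -0.5687)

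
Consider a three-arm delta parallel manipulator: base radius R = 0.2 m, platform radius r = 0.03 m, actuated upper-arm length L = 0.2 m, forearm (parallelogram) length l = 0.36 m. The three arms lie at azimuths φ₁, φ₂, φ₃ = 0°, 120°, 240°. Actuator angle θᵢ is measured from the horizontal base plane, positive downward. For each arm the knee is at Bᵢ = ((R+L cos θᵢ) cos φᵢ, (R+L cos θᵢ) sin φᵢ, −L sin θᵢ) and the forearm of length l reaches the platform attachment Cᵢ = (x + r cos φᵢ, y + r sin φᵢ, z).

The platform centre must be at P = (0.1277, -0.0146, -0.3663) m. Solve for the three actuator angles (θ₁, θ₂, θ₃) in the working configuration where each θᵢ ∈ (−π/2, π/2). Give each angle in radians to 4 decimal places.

arm 1 (φ=0.0°): x'=0.1277, y'=-0.0146
  A cos θ + B sin θ = C:  0.0423·cos θ + -0.3663·sin θ = -0.1164
  √(A²+B²)=0.3687;  θ1 = -1.4558+1.8921 ≈ 0.4363
rotate P by −φ2: (-0.0765, -0.1033, -0.3663)
  A=0.2465, B=-0.3663, C=(l²−L²−A²−y'²−z²)/(2L)=-0.2900
  γ=atan2(-0.3663,0.2465)=-0.9785;  ψ=arccos(-0.6569)=2.2874;  θ2=γ+ψ≈1.3090
arm 3 (φ=240.0°): x'=-0.0512, y'=0.1179
  A cos θ + B sin θ = C:  0.2212·cos θ + -0.3663·sin θ = -0.2685
  γ=atan2(-0.3663,0.2212)=-1.0275;  ψ=arccos(-0.6275)=2.2491;  θ3=γ+ψ≈1.2216

θ₁ = 0.4363, θ₂ = 1.3090, θ₃ = 1.2216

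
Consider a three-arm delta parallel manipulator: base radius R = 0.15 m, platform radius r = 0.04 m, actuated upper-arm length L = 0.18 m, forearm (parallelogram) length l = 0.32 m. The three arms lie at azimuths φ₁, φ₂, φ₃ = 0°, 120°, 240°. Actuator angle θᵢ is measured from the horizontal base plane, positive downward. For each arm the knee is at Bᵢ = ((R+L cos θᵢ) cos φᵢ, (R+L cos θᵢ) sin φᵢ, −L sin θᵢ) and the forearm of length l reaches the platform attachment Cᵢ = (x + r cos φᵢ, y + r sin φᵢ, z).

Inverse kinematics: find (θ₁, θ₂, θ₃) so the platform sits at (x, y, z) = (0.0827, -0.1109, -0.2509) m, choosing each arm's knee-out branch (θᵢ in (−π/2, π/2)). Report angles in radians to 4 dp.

θ₁ = 0.1744, θ₂ = 1.2217, θ₃ = 0.3488

arm 1 (φ=0.0°): x'=0.0827, y'=-0.1109
  A=0.0273, B=-0.2509, C=(l²−L²−A²−y'²−z²)/(2L)=-0.0167
  γ=atan2(-0.2509,0.0273)=-1.4624;  ψ=arccos(-0.0660)=1.6368;  θ1=γ+ψ≈0.1744
rotate P by −φ2: (-0.1374, -0.0162, -0.2509)
  e−x'=0.2474;  (l²−L²−(e−x')²−y'²−z²)/2L = -0.1512
  γ=atan2(-0.2509,0.2474)=-0.7924;  ψ=arccos(-0.4290)=2.0142;  θ2=γ+ψ≈1.2217
φ3=240.0° → target in arm frame (0.0547, 0.1271)
  e−x'=0.0553;  (l²−L²−(e−x')²−y'²−z²)/2L = -0.0338
  γ=atan2(-0.2509,0.0553)=-1.3538;  ψ=arccos(-0.1314)=1.7026;  θ3=γ+ψ≈0.3488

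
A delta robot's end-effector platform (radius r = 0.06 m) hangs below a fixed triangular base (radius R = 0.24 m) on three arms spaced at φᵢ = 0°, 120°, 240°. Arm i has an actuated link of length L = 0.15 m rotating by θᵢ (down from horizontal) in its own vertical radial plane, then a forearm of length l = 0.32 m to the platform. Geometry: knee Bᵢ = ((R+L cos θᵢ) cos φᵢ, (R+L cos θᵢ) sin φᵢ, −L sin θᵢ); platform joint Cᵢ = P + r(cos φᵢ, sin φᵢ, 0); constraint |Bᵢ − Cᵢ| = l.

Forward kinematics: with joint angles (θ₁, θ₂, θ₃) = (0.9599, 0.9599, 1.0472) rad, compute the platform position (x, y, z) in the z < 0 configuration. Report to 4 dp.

O1 = (0.2660·cos0.0°, 0.2660·sin0.0°, -0.1229) = (0.2660, 0.0000, -0.1229)
O2 = (0.2660·cos120.0°, 0.2660·sin120.0°, -0.1229) = (-0.1330, 0.2304, -0.1229)
φ3=240.0°: virtual centre (-0.1275, -0.2208, -0.1299), radius l
subtract pairs → two planes through P
[-0.7981 0.4608 0.0000]·P = 0.0000;  [-0.7871 -0.4417 -0.0141]·P = -0.0040
Cramer: x(z) = 0.0026-0.0091z;  y(z) = 0.0044-0.0157z
quadratic in z: (1.0003)z²+(0.2504)z+(-0.0179)=0, √Δ=0.3663 → z ∈ {-0.3082, 0.0579}; z = -0.3082 (taking z<0)
x = 0.0054, y = 0.0093

(0.0054, 0.0093, -0.3082)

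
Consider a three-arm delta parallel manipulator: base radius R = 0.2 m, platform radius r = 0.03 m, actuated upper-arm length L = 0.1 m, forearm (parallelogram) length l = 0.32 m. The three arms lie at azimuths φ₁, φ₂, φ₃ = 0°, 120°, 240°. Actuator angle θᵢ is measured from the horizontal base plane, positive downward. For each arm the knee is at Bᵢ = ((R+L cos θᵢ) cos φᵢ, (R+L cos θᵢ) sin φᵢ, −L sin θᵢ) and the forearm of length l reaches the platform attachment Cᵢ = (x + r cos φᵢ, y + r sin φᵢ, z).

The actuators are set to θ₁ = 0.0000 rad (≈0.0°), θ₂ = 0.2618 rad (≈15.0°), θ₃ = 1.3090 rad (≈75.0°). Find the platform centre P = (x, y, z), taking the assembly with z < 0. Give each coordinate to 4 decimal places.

(0.0594, 0.0756, -0.2288)

O1 = (0.2700·cos0.0°, 0.2700·sin0.0°, 0.0000) = (0.2700, 0.0000, 0.0000)
φ2=120.0°: virtual centre (-0.1333, 0.2309, -0.0259), radius l
O3 = (0.1959·cos240.0°, 0.1959·sin240.0°, -0.0966) = (-0.0979, -0.1696, -0.0966)
eliminate P² terms by subtracting sphere 1 from 2 and 3
[-0.8066 0.4618 -0.0518]·P = -0.0012;  [-0.7359 -0.3393 -0.1932]·P = -0.0252
det = 0.6135;  x = 0.0196+-0.1740z,  y = 0.0317+-0.1919z
sphere 1 gives Az²+Bz+C=0 with A=1.0671, B=0.0750, C=-0.0387;  B²−4AC=0.1708;  roots -0.2288, 0.1585;  negative root z = -0.2288
x = 0.0594, y = 0.0756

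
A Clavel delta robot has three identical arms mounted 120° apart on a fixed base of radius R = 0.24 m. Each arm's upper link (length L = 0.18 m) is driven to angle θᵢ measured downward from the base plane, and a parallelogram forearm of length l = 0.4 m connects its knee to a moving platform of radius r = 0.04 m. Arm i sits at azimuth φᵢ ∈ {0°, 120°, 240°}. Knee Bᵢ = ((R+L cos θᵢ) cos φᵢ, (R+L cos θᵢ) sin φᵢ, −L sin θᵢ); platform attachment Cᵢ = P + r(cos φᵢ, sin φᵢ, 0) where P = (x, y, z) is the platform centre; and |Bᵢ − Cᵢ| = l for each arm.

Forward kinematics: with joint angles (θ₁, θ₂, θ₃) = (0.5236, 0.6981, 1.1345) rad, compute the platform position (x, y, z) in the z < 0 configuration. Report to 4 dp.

arm 1 at φ=0.0°: (R−r)+L cos θ1 = 0.3559;  centre 1 = (0.3559, 0.0000, -0.0900)
φ2=120.0°: virtual centre (-0.1689, 0.2926, -0.1157), radius l
centre 3 = (0.2761·cos240.0°, 0.2761·sin240.0°, -0.1631) = (-0.1380, -0.2391, -0.1631)
eliminate P² terms by subtracting sphere 1 from 2 and 3
plane₁₂: -1.0497x+0.5852y+-0.0514z = -0.0072
Cramer: x(z) = 0.0205-0.1020z;  y(z) = 0.0244-0.0952z
into |P−centre ₁|² = l²: 1.0195z² + 0.2438z + -0.0388 = 0;  Δ = 0.2177;  z = -0.3484 or 0.1093 → z<0 root = -0.3484
x = 0.0560, y = 0.0576

(0.0560, 0.0576, -0.3484)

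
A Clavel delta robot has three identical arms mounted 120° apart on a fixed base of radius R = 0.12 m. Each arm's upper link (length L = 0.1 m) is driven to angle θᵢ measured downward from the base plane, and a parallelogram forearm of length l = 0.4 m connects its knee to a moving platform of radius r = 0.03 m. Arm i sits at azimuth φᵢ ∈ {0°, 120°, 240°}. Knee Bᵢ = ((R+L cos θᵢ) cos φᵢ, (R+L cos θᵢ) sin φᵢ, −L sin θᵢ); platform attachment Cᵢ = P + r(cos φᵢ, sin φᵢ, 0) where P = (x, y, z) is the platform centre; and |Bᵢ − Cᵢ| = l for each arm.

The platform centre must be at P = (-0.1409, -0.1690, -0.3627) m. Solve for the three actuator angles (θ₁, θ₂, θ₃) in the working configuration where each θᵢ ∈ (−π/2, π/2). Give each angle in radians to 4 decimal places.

rotate P by −φ1: (-0.1409, -0.1690, -0.3627)
  e−x'=0.2309;  (l²−L²−(e−x')²−y'²−z²)/2L = -0.3171
  γ=atan2(-0.3627,0.2309)=-1.0039;  ψ=arccos(-0.7376)=2.4003;  θ1=γ+ψ≈1.3964
arm 2 (φ=120.0°): x'=-0.0759, y'=0.2065
  A=0.1659, B=-0.3627, C=(l²−L²−A²−y'²−z²)/(2L)=-0.2586
  θ2 = atan2(B,A) + arccos(C/0.3988) = 1.1346
φ3=240.0° → target in arm frame (0.2168, -0.0375)
  A cos θ + B sin θ = C:  -0.1268·cos θ + -0.3627·sin θ = 0.0048
  γ=atan2(-0.3627,-0.1268)=-1.9071;  ψ=arccos(0.0125)=1.5583;  θ3=γ+ψ≈-0.3488

θ₁ = 1.3964, θ₂ = 1.1346, θ₃ = -0.3488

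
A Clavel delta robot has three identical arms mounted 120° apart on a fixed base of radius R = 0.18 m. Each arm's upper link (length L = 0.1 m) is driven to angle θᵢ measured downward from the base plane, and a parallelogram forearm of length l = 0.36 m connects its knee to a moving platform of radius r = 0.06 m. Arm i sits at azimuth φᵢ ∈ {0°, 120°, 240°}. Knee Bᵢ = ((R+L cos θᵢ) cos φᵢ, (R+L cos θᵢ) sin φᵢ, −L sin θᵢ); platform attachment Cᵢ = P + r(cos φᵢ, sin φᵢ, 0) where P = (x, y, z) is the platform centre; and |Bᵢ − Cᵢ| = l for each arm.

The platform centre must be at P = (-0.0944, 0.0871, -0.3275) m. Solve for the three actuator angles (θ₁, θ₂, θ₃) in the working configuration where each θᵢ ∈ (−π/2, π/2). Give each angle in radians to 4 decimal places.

θ₁ = 1.1340, θ₂ = -0.1749, θ₃ = 0.7851

φ1=0.0° → target in arm frame (-0.0944, 0.0871)
  e−x'=0.2144;  (l²−L²−(e−x')²−y'²−z²)/2L = -0.2061
  θ1 = atan2(B,A) + arccos(C/0.3914) = 1.1340
rotate P by −φ2: (0.1226, 0.0382, -0.3275)
  A=-0.0026, B=-0.3275, C=(l²−L²−A²−y'²−z²)/(2L)=0.0544
  √(A²+B²)=0.3275;  θ2 = -1.5788+1.4040 ≈ -0.1749
φ3=240.0° → target in arm frame (-0.0282, -0.1253)
  e−x'=0.1482;  (l²−L²−(e−x')²−y'²−z²)/2L = -0.1266
  θ3 = atan2(B,A) + arccos(C/0.3595) = 0.7851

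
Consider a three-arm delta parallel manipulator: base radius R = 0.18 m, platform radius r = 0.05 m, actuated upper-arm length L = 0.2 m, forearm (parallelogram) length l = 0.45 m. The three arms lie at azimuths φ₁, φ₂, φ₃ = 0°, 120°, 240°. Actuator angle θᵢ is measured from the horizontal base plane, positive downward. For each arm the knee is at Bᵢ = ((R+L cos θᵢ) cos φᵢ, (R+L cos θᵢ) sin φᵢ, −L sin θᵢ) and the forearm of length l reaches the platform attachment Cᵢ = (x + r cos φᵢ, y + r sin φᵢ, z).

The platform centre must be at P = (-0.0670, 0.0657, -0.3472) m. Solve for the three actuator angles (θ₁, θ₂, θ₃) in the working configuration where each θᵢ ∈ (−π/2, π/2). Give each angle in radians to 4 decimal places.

θ₁ = 0.5234, θ₂ = -0.1748, θ₃ = 0.3490

arm 1 (φ=0.0°): x'=-0.0670, y'=0.0657
  A cos θ + B sin θ = C:  0.1970·cos θ + -0.3472·sin θ = -0.0029
  γ=atan2(-0.3472,0.1970)=-1.0547;  ψ=arccos(-0.0073)=1.5781;  θ1=γ+ψ≈0.5234
arm 2 (φ=120.0°): x'=0.0904, y'=0.0252
  e−x'=0.0396;  (l²−L²−(e−x')²−y'²−z²)/2L = 0.0994
  θ2 = atan2(B,A) + arccos(C/0.3495) = -0.1748
rotate P by −φ3: (-0.0234, -0.0909, -0.3472)
  A=0.1534, B=-0.3472, C=(l²−L²−A²−y'²−z²)/(2L)=0.0254
  √(A²+B²)=0.3796;  θ3 = -1.1548+1.5038 ≈ 0.3490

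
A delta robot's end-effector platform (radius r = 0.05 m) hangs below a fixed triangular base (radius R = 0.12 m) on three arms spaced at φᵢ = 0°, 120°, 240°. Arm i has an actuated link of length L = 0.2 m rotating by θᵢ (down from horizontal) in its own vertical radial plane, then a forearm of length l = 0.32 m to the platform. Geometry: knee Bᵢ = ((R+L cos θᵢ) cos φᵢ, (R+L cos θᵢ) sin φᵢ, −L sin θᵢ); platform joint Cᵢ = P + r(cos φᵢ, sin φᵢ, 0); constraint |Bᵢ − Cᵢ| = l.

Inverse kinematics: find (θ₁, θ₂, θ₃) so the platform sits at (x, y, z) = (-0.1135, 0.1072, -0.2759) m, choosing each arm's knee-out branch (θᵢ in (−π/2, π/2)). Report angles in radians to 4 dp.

rotate P by −φ1: (-0.1135, 0.1072, -0.2759)
  A=0.1835, B=-0.2759, C=(l²−L²−A²−y'²−z²)/(2L)=-0.1472
  γ=atan2(-0.2759,0.1835)=-0.9839;  ψ=arccos(-0.4443)=2.0312;  θ1=γ+ψ≈1.0473
arm 2 (φ=120.0°): x'=0.1496, y'=0.0447
  A=-0.0796, B=-0.2759, C=(l²−L²−A²−y'²−z²)/(2L)=-0.0551
  γ=atan2(-0.2759,-0.0796)=-1.8516;  ψ=arccos(-0.1920)=1.7640;  θ2=γ+ψ≈-0.0876
arm 3 (φ=240.0°): x'=-0.0361, y'=-0.1519
  e−x'=0.1061;  (l²−L²−(e−x')²−y'²−z²)/2L = -0.1201
  √(A²+B²)=0.2956;  θ3 = -1.2037+1.9893 ≈ 0.7856

θ₁ = 1.0473, θ₂ = -0.0876, θ₃ = 0.7856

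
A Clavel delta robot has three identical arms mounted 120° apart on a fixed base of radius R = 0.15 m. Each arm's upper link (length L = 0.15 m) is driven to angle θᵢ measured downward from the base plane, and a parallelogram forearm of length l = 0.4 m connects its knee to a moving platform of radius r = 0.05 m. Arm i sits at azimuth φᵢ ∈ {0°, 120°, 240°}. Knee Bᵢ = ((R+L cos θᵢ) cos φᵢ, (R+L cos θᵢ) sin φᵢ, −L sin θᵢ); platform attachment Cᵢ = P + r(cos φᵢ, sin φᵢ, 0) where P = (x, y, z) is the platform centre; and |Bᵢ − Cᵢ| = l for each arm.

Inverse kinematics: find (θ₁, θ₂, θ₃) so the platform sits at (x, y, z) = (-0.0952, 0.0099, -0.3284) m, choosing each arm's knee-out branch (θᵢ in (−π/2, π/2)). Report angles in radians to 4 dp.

θ₁ = 0.6109, θ₂ = -0.0877, θ₃ = -0.0001

φ1=0.0° → target in arm frame (-0.0952, 0.0099)
  e−x'=0.1952;  (l²−L²−(e−x')²−y'²−z²)/2L = -0.0285
  √(A²+B²)=0.3820;  θ1 = -1.0345+1.6454 ≈ 0.6109
arm 2 (φ=120.0°): x'=0.0562, y'=0.0775
  e−x'=0.0438;  (l²−L²−(e−x')²−y'²−z²)/2L = 0.0724
  γ=atan2(-0.3284,0.0438)=-1.4381;  ψ=arccos(0.2186)=1.3504;  θ2=γ+ψ≈-0.0877
arm 3 (φ=240.0°): x'=0.0390, y'=-0.0874
  A cos θ + B sin θ = C:  0.0610·cos θ + -0.3284·sin θ = 0.0610
  θ3 = atan2(B,A) + arccos(C/0.3340) = -0.0001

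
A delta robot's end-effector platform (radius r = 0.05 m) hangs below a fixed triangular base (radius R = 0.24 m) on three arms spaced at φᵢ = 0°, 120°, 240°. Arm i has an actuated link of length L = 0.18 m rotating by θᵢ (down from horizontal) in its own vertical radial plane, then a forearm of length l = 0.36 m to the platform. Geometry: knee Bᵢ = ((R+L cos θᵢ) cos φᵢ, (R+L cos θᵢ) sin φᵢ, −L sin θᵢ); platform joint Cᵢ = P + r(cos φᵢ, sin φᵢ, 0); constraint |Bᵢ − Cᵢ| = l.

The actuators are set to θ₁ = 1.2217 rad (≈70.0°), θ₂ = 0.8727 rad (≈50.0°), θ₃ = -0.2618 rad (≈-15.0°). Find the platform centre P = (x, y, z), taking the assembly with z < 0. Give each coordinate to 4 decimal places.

centre 1 = (0.2516·cos0.0°, 0.2516·sin0.0°, -0.1691) = (0.2516, 0.0000, -0.1691)
centre 2 = (0.3057·cos120.0°, 0.3057·sin120.0°, -0.1379) = (-0.1528, 0.2647, -0.1379)
φ3=240.0°: virtual centre (-0.1819, -0.3151, 0.0466), radius l
|centre ₂|²−|centre ₁|² = 0.0206;  |centre ₃|²−|centre ₁|² = 0.0427
linear system: -0.8088x+0.5295y = 0.0206−0.0625z; -0.8670x+-0.6302y = 0.0427−0.4315z
det = 0.9688;  x = -0.0367+0.2765z,  y = -0.0172+0.3043z
sphere 1 gives Az²+Bz+C=0 with A=1.1690, B=0.1684, C=-0.0176;  B²−4AC=0.1106;  roots -0.2143, 0.0702;  negative root z = -0.2143
x = -0.0959, y = -0.0824

(-0.0959, -0.0824, -0.2143)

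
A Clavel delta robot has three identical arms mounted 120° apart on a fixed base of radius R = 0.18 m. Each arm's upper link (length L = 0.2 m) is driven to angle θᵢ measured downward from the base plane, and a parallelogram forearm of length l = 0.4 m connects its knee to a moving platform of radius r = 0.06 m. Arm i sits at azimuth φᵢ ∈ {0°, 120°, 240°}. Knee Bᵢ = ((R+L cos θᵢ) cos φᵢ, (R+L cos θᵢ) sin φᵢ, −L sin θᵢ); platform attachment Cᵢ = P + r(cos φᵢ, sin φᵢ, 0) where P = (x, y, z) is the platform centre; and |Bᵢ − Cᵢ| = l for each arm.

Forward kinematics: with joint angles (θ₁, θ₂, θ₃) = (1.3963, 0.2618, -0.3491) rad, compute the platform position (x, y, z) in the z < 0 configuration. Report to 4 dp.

(-0.2353, -0.0589, -0.2635)

φ1=0.0°: virtual centre (0.1547, 0.0000, -0.1970), radius l
O2 = (0.3132·cos120.0°, 0.3132·sin120.0°, -0.0518) = (-0.1566, 0.2712, -0.0518)
O3 = (0.3079·cos240.0°, 0.3079·sin240.0°, 0.0684) = (-0.1540, -0.2667, 0.0684)
eliminate P² terms by subtracting sphere 1 from 2 and 3
plane₁₂: -0.6226x+0.5425y+0.2904z = 0.0380
det = 0.6670;  x = -0.0603+0.6639z,  y = 0.0009+0.2267z
into |P−O₁|² = l²: 1.4921z² + 0.1088z + -0.0750 = 0;  Δ = 0.4592;  z = -0.2635 or 0.1906 → z<0 root = -0.2635
x = -0.2353, y = -0.0589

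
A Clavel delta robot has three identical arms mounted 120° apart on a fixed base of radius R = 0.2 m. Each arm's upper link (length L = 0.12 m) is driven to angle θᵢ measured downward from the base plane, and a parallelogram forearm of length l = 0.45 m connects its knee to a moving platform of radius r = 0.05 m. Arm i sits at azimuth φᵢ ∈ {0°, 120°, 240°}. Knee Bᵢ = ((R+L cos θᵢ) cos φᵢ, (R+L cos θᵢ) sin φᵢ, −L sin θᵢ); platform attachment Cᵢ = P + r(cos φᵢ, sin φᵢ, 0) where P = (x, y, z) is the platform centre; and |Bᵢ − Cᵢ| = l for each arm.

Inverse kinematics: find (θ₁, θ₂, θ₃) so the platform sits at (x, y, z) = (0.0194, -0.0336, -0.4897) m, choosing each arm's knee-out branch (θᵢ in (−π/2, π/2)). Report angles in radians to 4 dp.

θ₁ = 0.8727, θ₂ = 1.1343, θ₃ = 0.8727

arm 1 (φ=0.0°): x'=0.0194, y'=-0.0336
  A=0.1306, B=-0.4897, C=(l²−L²−A²−y'²−z²)/(2L)=-0.2912
  θ1 = atan2(B,A) + arccos(C/0.5068) = 0.8727
rotate P by −φ2: (-0.0388, 0.0000, -0.4897)
  A=0.1888, B=-0.4897, C=(l²−L²−A²−y'²−z²)/(2L)=-0.3640
  √(A²+B²)=0.5248;  θ2 = -1.2028+2.3371 ≈ 1.1343
rotate P by −φ3: (0.0194, 0.0336, -0.4897)
  e−x'=0.1306;  (l²−L²−(e−x')²−y'²−z²)/2L = -0.2912
  √(A²+B²)=0.5068;  θ3 = -1.3102+2.1829 ≈ 0.8727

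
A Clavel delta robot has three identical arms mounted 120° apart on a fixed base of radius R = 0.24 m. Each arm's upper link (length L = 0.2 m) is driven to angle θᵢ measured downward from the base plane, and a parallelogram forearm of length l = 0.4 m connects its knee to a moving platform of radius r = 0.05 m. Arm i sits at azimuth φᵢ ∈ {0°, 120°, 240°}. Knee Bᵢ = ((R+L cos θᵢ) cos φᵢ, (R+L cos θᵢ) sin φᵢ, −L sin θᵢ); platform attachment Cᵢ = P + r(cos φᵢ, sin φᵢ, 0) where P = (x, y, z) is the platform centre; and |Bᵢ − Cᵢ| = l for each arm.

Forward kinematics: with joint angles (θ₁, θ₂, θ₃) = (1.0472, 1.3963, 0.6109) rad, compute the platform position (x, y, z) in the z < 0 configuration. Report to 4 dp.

(-0.0013, -0.1178, -0.4207)

S1 = (0.2900·cos0.0°, 0.2900·sin0.0°, -0.1732) = (0.2900, 0.0000, -0.1732)
φ2=120.0°: virtual centre (-0.1124, 0.1946, -0.1970), radius l
arm 3 at φ=240.0°: e+L cos θ3 = 0.3538;  S3 = (-0.1769, -0.3064, -0.1147)
eliminate P² terms by subtracting sphere 1 from 2 and 3
plane₁₂: -0.8047x+0.3892y+-0.0475z = -0.0248
Cramer: x(z) = 0.0067+0.0192z;  y(z) = -0.0498+0.1617z
into |P−S₁|² = l²: 1.0265z² + 0.3194z + -0.0473 = 0;  Δ = 0.2962;  z = -0.4207 or 0.1095 → z<0 root = -0.4207
x = -0.0013, y = -0.1178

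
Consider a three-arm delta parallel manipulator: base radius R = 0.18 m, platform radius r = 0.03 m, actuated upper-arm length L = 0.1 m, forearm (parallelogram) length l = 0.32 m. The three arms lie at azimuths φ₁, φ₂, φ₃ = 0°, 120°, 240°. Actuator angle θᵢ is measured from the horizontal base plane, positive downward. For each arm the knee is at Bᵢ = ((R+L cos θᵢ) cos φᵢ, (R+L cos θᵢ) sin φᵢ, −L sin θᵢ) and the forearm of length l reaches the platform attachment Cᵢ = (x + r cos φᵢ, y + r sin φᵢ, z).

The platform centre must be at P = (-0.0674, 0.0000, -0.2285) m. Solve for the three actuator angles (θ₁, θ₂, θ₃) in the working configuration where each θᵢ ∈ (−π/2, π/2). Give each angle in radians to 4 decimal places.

θ₁ = 0.8729, θ₂ = 0.0001, θ₃ = 0.0001

rotate P by −φ1: (-0.0674, 0.0000, -0.2285)
  e−x'=0.2174;  (l²−L²−(e−x')²−y'²−z²)/2L = -0.0354
  √(A²+B²)=0.3154;  θ1 = -0.8103+1.6832 ≈ 0.8729
rotate P by −φ2: (0.0337, 0.0584, -0.2285)
  e−x'=0.1163;  (l²−L²−(e−x')²−y'²−z²)/2L = 0.1163
  θ2 = atan2(B,A) + arccos(C/0.2564) = 0.0001
arm 3 (φ=240.0°): x'=0.0337, y'=-0.0584
  e−x'=0.1163;  (l²−L²−(e−x')²−y'²−z²)/2L = 0.1163
  γ=atan2(-0.2285,0.1163)=-1.1000;  ψ=arccos(0.4535)=1.1001;  θ3=γ+ψ≈0.0001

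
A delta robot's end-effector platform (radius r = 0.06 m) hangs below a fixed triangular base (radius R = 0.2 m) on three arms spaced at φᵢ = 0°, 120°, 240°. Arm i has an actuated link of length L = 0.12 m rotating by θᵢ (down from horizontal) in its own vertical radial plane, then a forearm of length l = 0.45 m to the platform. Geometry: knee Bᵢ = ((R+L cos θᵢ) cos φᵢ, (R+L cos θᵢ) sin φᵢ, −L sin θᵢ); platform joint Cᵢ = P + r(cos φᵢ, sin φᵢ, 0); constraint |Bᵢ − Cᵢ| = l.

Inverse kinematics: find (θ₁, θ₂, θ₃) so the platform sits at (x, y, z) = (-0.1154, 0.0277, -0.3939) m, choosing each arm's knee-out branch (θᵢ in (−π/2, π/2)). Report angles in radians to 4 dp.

θ₁ = 0.8730, θ₂ = -0.0867, θ₃ = 0.1746

arm 1 (φ=0.0°): x'=-0.1154, y'=0.0277
  A cos θ + B sin θ = C:  0.2554·cos θ + -0.3939·sin θ = -0.1377
  √(A²+B²)=0.4695;  θ1 = -0.9956+1.8685 ≈ 0.8730
arm 2 (φ=120.0°): x'=0.0817, y'=0.0861
  A cos θ + B sin θ = C:  0.0583·cos θ + -0.3939·sin θ = 0.0922
  γ=atan2(-0.3939,0.0583)=-1.4238;  ψ=arccos(0.2316)=1.3371;  θ2=γ+ψ≈-0.0867
arm 3 (φ=240.0°): x'=0.0337, y'=-0.1138
  e−x'=0.1063;  (l²−L²−(e−x')²−y'²−z²)/2L = 0.0362
  θ3 = atan2(B,A) + arccos(C/0.4080) = 0.1746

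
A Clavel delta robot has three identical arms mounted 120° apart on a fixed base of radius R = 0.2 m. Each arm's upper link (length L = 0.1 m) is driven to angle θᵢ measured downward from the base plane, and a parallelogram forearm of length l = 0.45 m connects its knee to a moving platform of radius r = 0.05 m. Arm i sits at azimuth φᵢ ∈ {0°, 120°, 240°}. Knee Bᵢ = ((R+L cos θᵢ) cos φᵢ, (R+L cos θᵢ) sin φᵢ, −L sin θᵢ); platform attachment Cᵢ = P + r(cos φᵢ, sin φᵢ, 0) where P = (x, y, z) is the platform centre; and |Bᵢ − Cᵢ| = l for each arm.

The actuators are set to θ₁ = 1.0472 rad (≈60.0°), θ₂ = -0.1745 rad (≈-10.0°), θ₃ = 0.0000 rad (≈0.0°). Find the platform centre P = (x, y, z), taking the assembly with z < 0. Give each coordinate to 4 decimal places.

φ1=0.0°: virtual centre (0.2000, 0.0000, -0.0866), radius l
φ2=120.0°: virtual centre (-0.1242, 0.2152, 0.0174), radius l
arm 3 at φ=240.0°: (R−r)+L cos θ3 = 0.2500;  S3 = (-0.1250, -0.2165, 0.0000)
eliminate P² terms by subtracting sphere 1 from 2 and 3
[-0.6485 0.4304 0.2079]·P = 0.0145;  [-0.6500 -0.4330 0.1732]·P = 0.0150
Cramer: x(z) = -0.0228+0.2936z;  y(z) = -0.0005-0.0407z
sphere 1 gives Az²+Bz+C=0 with A=1.0879, B=0.0424, C=-0.1454;  B²−4AC=0.6344;  roots -0.3856, 0.3466;  negative root z = -0.3856
x = -0.1360, y = 0.0152

(-0.1360, 0.0152, -0.3856)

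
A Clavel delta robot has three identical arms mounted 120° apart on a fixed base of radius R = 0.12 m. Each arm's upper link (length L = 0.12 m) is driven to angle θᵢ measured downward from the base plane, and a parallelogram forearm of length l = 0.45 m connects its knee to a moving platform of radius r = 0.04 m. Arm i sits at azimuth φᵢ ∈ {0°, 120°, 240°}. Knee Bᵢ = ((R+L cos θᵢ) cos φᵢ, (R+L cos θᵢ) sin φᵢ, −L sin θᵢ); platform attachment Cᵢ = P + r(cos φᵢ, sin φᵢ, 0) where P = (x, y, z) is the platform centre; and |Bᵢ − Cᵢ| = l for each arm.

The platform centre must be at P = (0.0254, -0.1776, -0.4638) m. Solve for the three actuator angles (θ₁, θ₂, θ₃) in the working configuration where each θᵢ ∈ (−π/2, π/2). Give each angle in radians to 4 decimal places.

θ₁ = 0.6984, θ₂ = 1.3094, θ₃ = 0.2622

rotate P by −φ1: (0.0254, -0.1776, -0.4638)
  A cos θ + B sin θ = C:  0.0546·cos θ + -0.4638·sin θ = -0.2564
  γ=atan2(-0.4638,0.0546)=-1.4536;  ψ=arccos(-0.5490)=2.1520;  θ1=γ+ψ≈0.6984
rotate P by −φ2: (-0.1665, 0.0668, -0.4638)
  A=0.2465, B=-0.4638, C=(l²−L²−A²−y'²−z²)/(2L)=-0.3843
  γ=atan2(-0.4638,0.2465)=-1.0823;  ψ=arccos(-0.7317)=2.3916;  θ2=γ+ψ≈1.3094
rotate P by −φ3: (0.1411, 0.1108, -0.4638)
  A cos θ + B sin θ = C:  -0.0611·cos θ + -0.4638·sin θ = -0.1793
  γ=atan2(-0.4638,-0.0611)=-1.7018;  ψ=arccos(-0.3832)=1.9640;  θ3=γ+ψ≈0.2622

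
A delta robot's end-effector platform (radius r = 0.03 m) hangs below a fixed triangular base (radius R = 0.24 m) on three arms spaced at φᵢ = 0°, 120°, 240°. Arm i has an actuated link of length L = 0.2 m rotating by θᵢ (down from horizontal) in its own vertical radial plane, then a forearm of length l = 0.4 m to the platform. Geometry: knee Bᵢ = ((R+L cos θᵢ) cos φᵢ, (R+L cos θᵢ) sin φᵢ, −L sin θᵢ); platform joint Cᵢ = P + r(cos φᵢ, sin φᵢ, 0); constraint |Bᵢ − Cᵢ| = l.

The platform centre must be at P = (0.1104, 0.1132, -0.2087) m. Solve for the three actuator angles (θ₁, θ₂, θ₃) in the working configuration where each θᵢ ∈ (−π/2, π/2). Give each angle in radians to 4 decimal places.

rotate P by −φ1: (0.1104, 0.1132, -0.2087)
  A cos θ + B sin θ = C:  0.0996·cos θ + -0.2087·sin θ = 0.1343
  θ1 = atan2(B,A) + arccos(C/0.2312) = -0.1743
arm 2 (φ=120.0°): x'=0.0428, y'=-0.1522
  e−x'=0.1672;  (l²−L²−(e−x')²−y'²−z²)/2L = 0.0633
  θ2 = atan2(B,A) + arccos(C/0.2674) = 0.4362
φ3=240.0° → target in arm frame (-0.1532, 0.0390)
  e−x'=0.3632;  (l²−L²−(e−x')²−y'²−z²)/2L = -0.1425
  √(A²+B²)=0.4189;  θ3 = -0.5215+1.9180 ≈ 1.3965

θ₁ = -0.1743, θ₂ = 0.4362, θ₃ = 1.3965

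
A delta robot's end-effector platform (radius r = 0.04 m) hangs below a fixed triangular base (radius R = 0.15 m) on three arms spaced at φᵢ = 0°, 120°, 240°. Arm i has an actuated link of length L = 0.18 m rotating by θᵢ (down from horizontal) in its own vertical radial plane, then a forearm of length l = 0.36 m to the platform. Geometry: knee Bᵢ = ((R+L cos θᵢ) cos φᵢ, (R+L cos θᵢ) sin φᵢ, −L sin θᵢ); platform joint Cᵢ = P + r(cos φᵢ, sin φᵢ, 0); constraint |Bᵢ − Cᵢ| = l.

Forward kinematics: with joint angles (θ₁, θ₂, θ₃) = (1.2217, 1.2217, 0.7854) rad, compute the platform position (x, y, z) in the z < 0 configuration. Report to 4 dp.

centre 1 = (0.1716·cos0.0°, 0.1716·sin0.0°, -0.1691) = (0.1716, 0.0000, -0.1691)
centre 2 = (0.1716·cos120.0°, 0.1716·sin120.0°, -0.1691) = (-0.0858, 0.1486, -0.1691)
arm 3 at φ=240.0°: e+L cos θ3 = 0.2373;  centre 3 = (-0.1186, -0.2055, -0.1273)
eliminate P² terms by subtracting sphere 1 from 2 and 3
plane₁₂: -0.5147x+0.2972y+0.0000z = 0.0000
det = 0.3840;  x = -0.0112+0.0648z,  y = -0.0194+0.1122z
quadratic in z: (1.0168)z²+(0.3103)z+(-0.0672)=0, √Δ=0.6080 → z ∈ {-0.4515, 0.1464}; z = -0.4515 (taking z<0)
x = -0.0404, y = -0.0700

(-0.0404, -0.0700, -0.4515)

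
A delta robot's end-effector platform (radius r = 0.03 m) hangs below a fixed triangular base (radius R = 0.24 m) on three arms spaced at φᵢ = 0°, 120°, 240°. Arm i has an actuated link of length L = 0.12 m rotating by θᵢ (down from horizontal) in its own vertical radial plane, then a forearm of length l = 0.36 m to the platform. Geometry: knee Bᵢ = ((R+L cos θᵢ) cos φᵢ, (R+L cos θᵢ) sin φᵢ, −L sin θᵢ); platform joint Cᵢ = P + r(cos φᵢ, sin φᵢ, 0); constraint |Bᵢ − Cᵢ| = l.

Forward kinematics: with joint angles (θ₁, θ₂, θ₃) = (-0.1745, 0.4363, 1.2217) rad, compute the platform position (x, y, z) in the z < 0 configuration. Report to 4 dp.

(0.0721, 0.0620, -0.2245)

O1 = (0.3282·cos0.0°, 0.3282·sin0.0°, 0.0208) = (0.3282, 0.0000, 0.0208)
φ2=120.0°: virtual centre (-0.1594, 0.2761, -0.0507), radius l
φ3=240.0°: virtual centre (-0.1255, -0.2174, -0.1128), radius l
|O₂|²−|O₁|² = -0.0040;  |O₃|²−|O₁|² = -0.0324
plane₁₂: -0.9751x+0.5521y+-0.1431z = -0.0040
det = 0.9250;  x = 0.0212+-0.2267z,  y = 0.0303+-0.1413z
quadratic in z: (1.0714)z²+(0.0890)z+(-0.0340)=0, √Δ=0.3920 → z ∈ {-0.2245, 0.1414}; z = -0.2245 (taking z<0)
x = 0.0721, y = 0.0620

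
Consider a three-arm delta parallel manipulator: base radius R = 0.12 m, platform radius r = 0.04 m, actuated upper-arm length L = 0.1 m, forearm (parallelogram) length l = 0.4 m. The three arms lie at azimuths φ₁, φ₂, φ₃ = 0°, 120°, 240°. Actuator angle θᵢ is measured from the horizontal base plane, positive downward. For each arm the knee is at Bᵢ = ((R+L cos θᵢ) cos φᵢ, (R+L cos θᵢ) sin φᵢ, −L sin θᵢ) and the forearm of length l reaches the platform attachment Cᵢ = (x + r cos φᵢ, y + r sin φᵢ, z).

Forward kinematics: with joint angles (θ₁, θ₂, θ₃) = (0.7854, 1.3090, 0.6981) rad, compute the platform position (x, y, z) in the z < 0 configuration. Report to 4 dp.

(0.0358, -0.0850, -0.4443)

arm 1 at φ=0.0°: e+L cos θ1 = 0.1507;  centre 1 = (0.1507, 0.0000, -0.0707)
arm 2 at φ=120.0°: e+L cos θ2 = 0.1059;  centre 2 = (-0.0529, 0.0917, -0.0966)
φ3=240.0°: virtual centre (-0.0783, -0.1356, -0.0643), radius l
eliminate P² terms by subtracting sphere 1 from 2 and 3
plane₁₂: -0.4073x+0.1834y+-0.0518z = -0.0072
Cramer: x(z) = 0.0091-0.0601z;  y(z) = -0.0189+0.1489z
sphere 1 gives Az²+Bz+C=0 with A=1.0258, B=0.1528, C=-0.1346;  B²−4AC=0.5756;  roots -0.4443, 0.2953;  negative root z = -0.4443
x = 0.0358, y = -0.0850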